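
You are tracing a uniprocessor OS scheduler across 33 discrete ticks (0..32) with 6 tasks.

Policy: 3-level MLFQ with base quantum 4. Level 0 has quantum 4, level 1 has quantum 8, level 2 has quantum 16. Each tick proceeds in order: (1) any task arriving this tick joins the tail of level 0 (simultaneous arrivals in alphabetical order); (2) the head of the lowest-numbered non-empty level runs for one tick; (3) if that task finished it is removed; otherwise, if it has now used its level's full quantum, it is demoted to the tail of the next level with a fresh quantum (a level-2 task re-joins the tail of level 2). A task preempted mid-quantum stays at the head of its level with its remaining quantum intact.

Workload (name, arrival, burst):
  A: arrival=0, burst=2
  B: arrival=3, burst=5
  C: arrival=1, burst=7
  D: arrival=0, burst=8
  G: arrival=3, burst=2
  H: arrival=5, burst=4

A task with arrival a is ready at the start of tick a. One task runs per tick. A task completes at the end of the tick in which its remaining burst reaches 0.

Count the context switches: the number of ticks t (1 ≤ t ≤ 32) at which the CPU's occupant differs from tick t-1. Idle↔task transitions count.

t=0: L0/L1/L2 = AD/-/- → run A
t=1: L0/L1/L2 = ADC/-/- → run A
t=2: L0/L1/L2 = DC/-/- → run D
t=3: L0/L1/L2 = DCBG/-/- → run D
t=4: L0/L1/L2 = DCBG/-/- → run D
t=5: L0/L1/L2 = DCBGH/-/- → run D
t=6: L0/L1/L2 = CBGH/D/- → run C
t=7: L0/L1/L2 = CBGH/D/- → run C
t=8: L0/L1/L2 = CBGH/D/- → run C
t=9: L0/L1/L2 = CBGH/D/- → run C
t=10: L0/L1/L2 = BGH/DC/- → run B
t=11: L0/L1/L2 = BGH/DC/- → run B
t=12: L0/L1/L2 = BGH/DC/- → run B
t=13: L0/L1/L2 = BGH/DC/- → run B
t=14: L0/L1/L2 = GH/DCB/- → run G
t=15: L0/L1/L2 = GH/DCB/- → run G
t=16: L0/L1/L2 = H/DCB/- → run H
t=17: L0/L1/L2 = H/DCB/- → run H
t=18: L0/L1/L2 = H/DCB/- → run H
t=19: L0/L1/L2 = H/DCB/- → run H
t=20: L0/L1/L2 = -/DCB/- → run D
t=21: L0/L1/L2 = -/DCB/- → run D
t=22: L0/L1/L2 = -/DCB/- → run D
t=23: L0/L1/L2 = -/DCB/- → run D
t=24: L0/L1/L2 = -/CB/- → run C
t=25: L0/L1/L2 = -/CB/- → run C
t=26: L0/L1/L2 = -/CB/- → run C
t=27: L0/L1/L2 = -/B/- → run B
t=28: (idle)
t=29: (idle)
t=30: (idle)
t=31: (idle)
t=32: (idle)

context switches = 9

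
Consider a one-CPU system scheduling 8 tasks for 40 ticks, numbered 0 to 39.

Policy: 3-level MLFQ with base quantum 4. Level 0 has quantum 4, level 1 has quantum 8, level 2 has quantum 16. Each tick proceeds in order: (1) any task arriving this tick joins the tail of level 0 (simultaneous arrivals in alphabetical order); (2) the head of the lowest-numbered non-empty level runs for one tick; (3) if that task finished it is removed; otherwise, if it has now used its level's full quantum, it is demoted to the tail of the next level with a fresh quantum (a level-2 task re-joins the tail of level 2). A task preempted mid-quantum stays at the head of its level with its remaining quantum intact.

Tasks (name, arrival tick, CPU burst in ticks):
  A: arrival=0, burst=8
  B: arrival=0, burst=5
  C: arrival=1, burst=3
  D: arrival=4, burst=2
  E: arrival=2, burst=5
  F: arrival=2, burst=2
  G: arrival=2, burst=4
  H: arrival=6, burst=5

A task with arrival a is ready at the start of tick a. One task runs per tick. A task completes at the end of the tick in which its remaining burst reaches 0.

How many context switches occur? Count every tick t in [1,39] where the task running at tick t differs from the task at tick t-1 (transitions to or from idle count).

t=0: L0/L1/L2 = AB/-/- → run A
t=1: L0/L1/L2 = ABC/-/- → run A
t=2: L0/L1/L2 = ABCEFG/-/- → run A
t=3: L0/L1/L2 = ABCEFG/-/- → run A
t=4: L0/L1/L2 = BCEFGD/A/- → run B
t=5: L0/L1/L2 = BCEFGD/A/- → run B
t=6: L0/L1/L2 = BCEFGDH/A/- → run B
t=7: L0/L1/L2 = BCEFGDH/A/- → run B
t=8: L0/L1/L2 = CEFGDH/AB/- → run C
t=9: L0/L1/L2 = CEFGDH/AB/- → run C
t=10: L0/L1/L2 = CEFGDH/AB/- → run C
t=11: L0/L1/L2 = EFGDH/AB/- → run E
t=12: L0/L1/L2 = EFGDH/AB/- → run E
t=13: L0/L1/L2 = EFGDH/AB/- → run E
t=14: L0/L1/L2 = EFGDH/AB/- → run E
t=15: L0/L1/L2 = FGDH/ABE/- → run F
t=16: L0/L1/L2 = FGDH/ABE/- → run F
t=17: L0/L1/L2 = GDH/ABE/- → run G
t=18: L0/L1/L2 = GDH/ABE/- → run G
t=19: L0/L1/L2 = GDH/ABE/- → run G
t=20: L0/L1/L2 = GDH/ABE/- → run G
t=21: L0/L1/L2 = DH/ABE/- → run D
t=22: L0/L1/L2 = DH/ABE/- → run D
t=23: L0/L1/L2 = H/ABE/- → run H
t=24: L0/L1/L2 = H/ABE/- → run H
t=25: L0/L1/L2 = H/ABE/- → run H
t=26: L0/L1/L2 = H/ABE/- → run H
t=27: L0/L1/L2 = -/ABEH/- → run A
t=28: L0/L1/L2 = -/ABEH/- → run A
t=29: L0/L1/L2 = -/ABEH/- → run A
t=30: L0/L1/L2 = -/ABEH/- → run A
t=31: L0/L1/L2 = -/BEH/- → run B
t=32: L0/L1/L2 = -/EH/- → run E
t=33: L0/L1/L2 = -/H/- → run H
t=34: (idle)
t=35: (idle)
t=36: (idle)
t=37: (idle)
t=38: (idle)
t=39: (idle)

context switches = 12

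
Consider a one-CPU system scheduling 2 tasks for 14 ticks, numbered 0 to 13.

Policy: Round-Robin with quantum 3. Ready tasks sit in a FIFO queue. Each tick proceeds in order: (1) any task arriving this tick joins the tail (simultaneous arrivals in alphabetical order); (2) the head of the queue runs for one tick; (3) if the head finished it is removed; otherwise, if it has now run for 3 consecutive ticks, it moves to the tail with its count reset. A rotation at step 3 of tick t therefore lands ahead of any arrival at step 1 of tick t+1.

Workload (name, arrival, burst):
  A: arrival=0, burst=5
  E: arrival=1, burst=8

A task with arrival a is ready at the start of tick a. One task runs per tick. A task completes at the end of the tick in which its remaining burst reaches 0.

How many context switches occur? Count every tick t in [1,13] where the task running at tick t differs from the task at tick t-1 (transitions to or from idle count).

context switches = 4

t=0: queue=[A] q_used=0 → run A
t=1: queue=[A,E] q_used=1 → run A
t=2: queue=[A,E] q_used=2 → run A
t=3: queue=[E,A] q_used=0 → run E
t=4: queue=[E,A] q_used=1 → run E
t=5: queue=[E,A] q_used=2 → run E
t=6: queue=[A,E] q_used=0 → run A
t=7: queue=[A,E] q_used=1 → run A
t=8: queue=[E] q_used=0 → run E
t=9: queue=[E] q_used=1 → run E
t=10: queue=[E] q_used=2 → run E
t=11: queue=[E] q_used=0 → run E
t=12: queue=[E] q_used=1 → run E
t=13: (idle)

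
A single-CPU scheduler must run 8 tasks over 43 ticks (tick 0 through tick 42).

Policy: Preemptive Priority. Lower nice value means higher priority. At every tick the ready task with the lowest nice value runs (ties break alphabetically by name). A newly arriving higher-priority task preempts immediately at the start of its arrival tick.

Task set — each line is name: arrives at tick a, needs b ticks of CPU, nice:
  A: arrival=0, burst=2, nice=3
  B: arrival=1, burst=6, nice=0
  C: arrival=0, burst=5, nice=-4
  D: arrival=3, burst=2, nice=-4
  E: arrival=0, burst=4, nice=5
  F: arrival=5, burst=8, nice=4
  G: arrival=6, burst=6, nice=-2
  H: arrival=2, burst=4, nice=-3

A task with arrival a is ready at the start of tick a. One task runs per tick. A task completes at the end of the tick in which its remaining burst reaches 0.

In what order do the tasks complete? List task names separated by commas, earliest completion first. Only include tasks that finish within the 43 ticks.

completion order = C, D, H, G, B, A, F, E

t=0: ready={A,C,E} → run C
t=1: ready={A,B,C,E} → run C
t=2: ready={A,B,C,E,H} → run C
t=3: ready={A,B,C,D,E,H} → run C
t=4: ready={A,B,C,D,E,H} → run C
t=5: ready={A,B,D,E,F,H} → run D
t=6: ready={A,B,D,E,F,G,H} → run D
t=7: ready={A,B,E,F,G,H} → run H
t=8: ready={A,B,E,F,G,H} → run H
t=9: ready={A,B,E,F,G,H} → run H
t=10: ready={A,B,E,F,G,H} → run H
t=11: ready={A,B,E,F,G} → run G
t=12: ready={A,B,E,F,G} → run G
t=13: ready={A,B,E,F,G} → run G
t=14: ready={A,B,E,F,G} → run G
t=15: ready={A,B,E,F,G} → run G
t=16: ready={A,B,E,F,G} → run G
t=17: ready={A,B,E,F} → run B
t=18: ready={A,B,E,F} → run B
t=19: ready={A,B,E,F} → run B
t=20: ready={A,B,E,F} → run B
t=21: ready={A,B,E,F} → run B
t=22: ready={A,B,E,F} → run B
t=23: ready={A,E,F} → run A
t=24: ready={A,E,F} → run A
t=25: ready={E,F} → run F
t=26: ready={E,F} → run F
t=27: ready={E,F} → run F
t=28: ready={E,F} → run F
t=29: ready={E,F} → run F
t=30: ready={E,F} → run F
t=31: ready={E,F} → run F
t=32: ready={E,F} → run F
t=33: ready={E} → run E
t=34: ready={E} → run E
t=35: ready={E} → run E
t=36: ready={E} → run E
t=37: (idle)
t=38: (idle)
t=39: (idle)
t=40: (idle)
t=41: (idle)
t=42: (idle)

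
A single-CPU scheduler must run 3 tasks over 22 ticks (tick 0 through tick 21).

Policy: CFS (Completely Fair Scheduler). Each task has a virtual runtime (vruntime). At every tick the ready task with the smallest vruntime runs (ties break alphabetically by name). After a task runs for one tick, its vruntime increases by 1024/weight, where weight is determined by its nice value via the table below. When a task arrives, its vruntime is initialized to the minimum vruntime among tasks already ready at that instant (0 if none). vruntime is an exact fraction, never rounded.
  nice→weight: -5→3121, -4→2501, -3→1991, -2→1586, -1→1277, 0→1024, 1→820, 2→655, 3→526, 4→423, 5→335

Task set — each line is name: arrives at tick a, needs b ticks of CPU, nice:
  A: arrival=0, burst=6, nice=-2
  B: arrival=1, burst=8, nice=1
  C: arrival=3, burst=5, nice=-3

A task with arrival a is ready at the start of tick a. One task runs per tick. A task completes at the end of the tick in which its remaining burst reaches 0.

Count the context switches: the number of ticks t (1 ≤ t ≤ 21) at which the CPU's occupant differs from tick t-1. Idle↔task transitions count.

t=0: vr[A=0] → run A
t=1: vr[A=512/793 B=512/793] → run A
t=2: vr[A=1024/793 B=512/793] → run B
t=3: vr[A=1024/793 B=307968/162565 C=1024/793] → run A
t=4: vr[A=1536/793 B=307968/162565 C=1024/793] → run C
t=5: vr[A=1536/793 B=307968/162565 C=2850816/1578863] → run C
t=6: vr[A=1536/793 B=307968/162565 C=3662848/1578863] → run B
t=7: vr[A=1536/793 B=510976/162565 C=3662848/1578863] → run A
t=8: vr[A=2048/793 B=510976/162565 C=3662848/1578863] → run C
t=9: vr[A=2048/793 B=510976/162565 C=4474880/1578863] → run A
t=10: vr[A=2560/793 B=510976/162565 C=4474880/1578863] → run C
t=11: vr[A=2560/793 B=510976/162565 C=5286912/1578863] → run B
t=12: vr[A=2560/793 B=713984/162565 C=5286912/1578863] → run A
t=13: vr[B=713984/162565 C=5286912/1578863] → run C
t=14: vr[B=713984/162565] → run B
t=15: vr[B=916992/162565] → run B
t=16: vr[B=224000/32513] → run B
t=17: vr[B=1323008/162565] → run B
t=18: vr[B=1526016/162565] → run B
t=19: (idle)
t=20: (idle)
t=21: (idle)

context switches = 13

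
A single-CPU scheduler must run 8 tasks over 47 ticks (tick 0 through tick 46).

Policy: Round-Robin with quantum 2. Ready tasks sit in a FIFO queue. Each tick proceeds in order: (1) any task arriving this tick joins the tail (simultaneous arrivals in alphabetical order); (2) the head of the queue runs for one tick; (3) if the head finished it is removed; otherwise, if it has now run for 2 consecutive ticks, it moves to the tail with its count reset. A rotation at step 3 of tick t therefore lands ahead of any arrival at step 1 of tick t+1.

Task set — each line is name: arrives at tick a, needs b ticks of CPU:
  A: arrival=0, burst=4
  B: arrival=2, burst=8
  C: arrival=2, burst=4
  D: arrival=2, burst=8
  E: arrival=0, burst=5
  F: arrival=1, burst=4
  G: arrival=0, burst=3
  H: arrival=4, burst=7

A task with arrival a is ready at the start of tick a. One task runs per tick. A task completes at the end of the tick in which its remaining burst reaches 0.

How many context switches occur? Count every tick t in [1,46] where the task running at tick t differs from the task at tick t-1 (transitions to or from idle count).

context switches = 23

t=0: queue=[A,E,G] q_used=0 → run A
t=1: queue=[A,E,G,F] q_used=1 → run A
t=2: queue=[E,G,F,A,B,C,D] q_used=0 → run E
t=3: queue=[E,G,F,A,B,C,D] q_used=1 → run E
t=4: queue=[G,F,A,B,C,D,E,H] q_used=0 → run G
t=5: queue=[G,F,A,B,C,D,E,H] q_used=1 → run G
t=6: queue=[F,A,B,C,D,E,H,G] q_used=0 → run F
t=7: queue=[F,A,B,C,D,E,H,G] q_used=1 → run F
t=8: queue=[A,B,C,D,E,H,G,F] q_used=0 → run A
t=9: queue=[A,B,C,D,E,H,G,F] q_used=1 → run A
t=10: queue=[B,C,D,E,H,G,F] q_used=0 → run B
t=11: queue=[B,C,D,E,H,G,F] q_used=1 → run B
t=12: queue=[C,D,E,H,G,F,B] q_used=0 → run C
t=13: queue=[C,D,E,H,G,F,B] q_used=1 → run C
t=14: queue=[D,E,H,G,F,B,C] q_used=0 → run D
t=15: queue=[D,E,H,G,F,B,C] q_used=1 → run D
t=16: queue=[E,H,G,F,B,C,D] q_used=0 → run E
t=17: queue=[E,H,G,F,B,C,D] q_used=1 → run E
t=18: queue=[H,G,F,B,C,D,E] q_used=0 → run H
t=19: queue=[H,G,F,B,C,D,E] q_used=1 → run H
t=20: queue=[G,F,B,C,D,E,H] q_used=0 → run G
t=21: queue=[F,B,C,D,E,H] q_used=0 → run F
t=22: queue=[F,B,C,D,E,H] q_used=1 → run F
t=23: queue=[B,C,D,E,H] q_used=0 → run B
t=24: queue=[B,C,D,E,H] q_used=1 → run B
t=25: queue=[C,D,E,H,B] q_used=0 → run C
t=26: queue=[C,D,E,H,B] q_used=1 → run C
t=27: queue=[D,E,H,B] q_used=0 → run D
t=28: queue=[D,E,H,B] q_used=1 → run D
t=29: queue=[E,H,B,D] q_used=0 → run E
t=30: queue=[H,B,D] q_used=0 → run H
t=31: queue=[H,B,D] q_used=1 → run H
t=32: queue=[B,D,H] q_used=0 → run B
t=33: queue=[B,D,H] q_used=1 → run B
t=34: queue=[D,H,B] q_used=0 → run D
t=35: queue=[D,H,B] q_used=1 → run D
t=36: queue=[H,B,D] q_used=0 → run H
t=37: queue=[H,B,D] q_used=1 → run H
t=38: queue=[B,D,H] q_used=0 → run B
t=39: queue=[B,D,H] q_used=1 → run B
t=40: queue=[D,H] q_used=0 → run D
t=41: queue=[D,H] q_used=1 → run D
t=42: queue=[H] q_used=0 → run H
t=43: (idle)
t=44: (idle)
t=45: (idle)
t=46: (idle)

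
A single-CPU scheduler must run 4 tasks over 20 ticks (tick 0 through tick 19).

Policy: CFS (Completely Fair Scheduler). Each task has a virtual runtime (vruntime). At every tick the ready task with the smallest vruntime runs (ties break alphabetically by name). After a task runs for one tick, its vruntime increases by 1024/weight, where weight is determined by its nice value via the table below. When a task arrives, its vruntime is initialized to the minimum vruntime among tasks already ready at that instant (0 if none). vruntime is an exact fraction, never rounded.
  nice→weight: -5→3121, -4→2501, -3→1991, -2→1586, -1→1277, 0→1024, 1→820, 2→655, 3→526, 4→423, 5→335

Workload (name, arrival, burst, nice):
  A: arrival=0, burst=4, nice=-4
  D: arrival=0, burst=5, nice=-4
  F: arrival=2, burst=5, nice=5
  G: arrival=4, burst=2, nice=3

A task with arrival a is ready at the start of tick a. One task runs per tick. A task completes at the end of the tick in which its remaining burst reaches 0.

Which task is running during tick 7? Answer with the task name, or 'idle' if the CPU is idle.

t=0: vr[A=0 D=0] → run A
t=1: vr[A=1024/2501 D=0] → run D
t=2: vr[A=1024/2501 D=1024/2501 F=1024/2501] → run A
t=3: vr[A=2048/2501 D=1024/2501 F=1024/2501] → run D
t=4: vr[A=2048/2501 D=2048/2501 F=1024/2501 G=1024/2501] → run F
t=5: vr[A=2048/2501 D=2048/2501 F=2904064/837835 G=1024/2501] → run G
t=6: vr[A=2048/2501 D=2048/2501 F=2904064/837835 G=1549824/657763] → run A
t=7: vr[A=3072/2501 D=2048/2501 F=2904064/837835 G=1549824/657763] → run D
t=8: vr[A=3072/2501 D=3072/2501 F=2904064/837835 G=1549824/657763] → run A
t=9: vr[D=3072/2501 F=2904064/837835 G=1549824/657763] → run D
t=10: vr[D=4096/2501 F=2904064/837835 G=1549824/657763] → run D
t=11: vr[F=2904064/837835 G=1549824/657763] → run G
t=12: vr[F=2904064/837835] → run F
t=13: vr[F=5465088/837835] → run F
t=14: vr[F=8026112/837835] → run F
t=15: vr[F=10587136/837835] → run F
t=16: (idle)
t=17: (idle)
t=18: (idle)
t=19: (idle)

running at tick 7 = D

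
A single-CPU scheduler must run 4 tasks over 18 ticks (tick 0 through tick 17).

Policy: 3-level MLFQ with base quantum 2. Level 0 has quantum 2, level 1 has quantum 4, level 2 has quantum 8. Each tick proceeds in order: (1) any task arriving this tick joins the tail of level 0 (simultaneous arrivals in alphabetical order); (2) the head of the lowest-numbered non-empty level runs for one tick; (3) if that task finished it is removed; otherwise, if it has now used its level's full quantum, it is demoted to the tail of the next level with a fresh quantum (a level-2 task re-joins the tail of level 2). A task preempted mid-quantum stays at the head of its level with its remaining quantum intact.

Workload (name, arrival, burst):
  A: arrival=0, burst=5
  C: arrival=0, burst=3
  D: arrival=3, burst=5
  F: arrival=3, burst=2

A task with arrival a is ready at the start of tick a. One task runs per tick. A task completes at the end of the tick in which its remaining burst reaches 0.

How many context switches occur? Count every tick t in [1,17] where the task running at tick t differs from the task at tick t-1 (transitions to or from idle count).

t=0: L0/L1/L2 = AC/-/- → run A
t=1: L0/L1/L2 = AC/-/- → run A
t=2: L0/L1/L2 = C/A/- → run C
t=3: L0/L1/L2 = CDF/A/- → run C
t=4: L0/L1/L2 = DF/AC/- → run D
t=5: L0/L1/L2 = DF/AC/- → run D
t=6: L0/L1/L2 = F/ACD/- → run F
t=7: L0/L1/L2 = F/ACD/- → run F
t=8: L0/L1/L2 = -/ACD/- → run A
t=9: L0/L1/L2 = -/ACD/- → run A
t=10: L0/L1/L2 = -/ACD/- → run A
t=11: L0/L1/L2 = -/CD/- → run C
t=12: L0/L1/L2 = -/D/- → run D
t=13: L0/L1/L2 = -/D/- → run D
t=14: L0/L1/L2 = -/D/- → run D
t=15: (idle)
t=16: (idle)
t=17: (idle)

context switches = 7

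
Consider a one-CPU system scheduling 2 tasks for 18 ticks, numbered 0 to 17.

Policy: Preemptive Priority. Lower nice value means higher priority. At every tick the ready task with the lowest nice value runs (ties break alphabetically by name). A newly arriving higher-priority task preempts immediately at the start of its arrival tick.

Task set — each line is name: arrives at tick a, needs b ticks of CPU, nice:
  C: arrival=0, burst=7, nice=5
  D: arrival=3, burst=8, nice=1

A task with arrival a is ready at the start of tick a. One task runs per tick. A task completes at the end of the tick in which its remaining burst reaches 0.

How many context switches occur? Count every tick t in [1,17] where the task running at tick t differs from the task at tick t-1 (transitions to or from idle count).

t=0: ready={C} → run C
t=1: ready={C} → run C
t=2: ready={C} → run C
t=3: ready={C,D} → run D
t=4: ready={C,D} → run D
t=5: ready={C,D} → run D
t=6: ready={C,D} → run D
t=7: ready={C,D} → run D
t=8: ready={C,D} → run D
t=9: ready={C,D} → run D
t=10: ready={C,D} → run D
t=11: ready={C} → run C
t=12: ready={C} → run C
t=13: ready={C} → run C
t=14: ready={C} → run C
t=15: (idle)
t=16: (idle)
t=17: (idle)

context switches = 3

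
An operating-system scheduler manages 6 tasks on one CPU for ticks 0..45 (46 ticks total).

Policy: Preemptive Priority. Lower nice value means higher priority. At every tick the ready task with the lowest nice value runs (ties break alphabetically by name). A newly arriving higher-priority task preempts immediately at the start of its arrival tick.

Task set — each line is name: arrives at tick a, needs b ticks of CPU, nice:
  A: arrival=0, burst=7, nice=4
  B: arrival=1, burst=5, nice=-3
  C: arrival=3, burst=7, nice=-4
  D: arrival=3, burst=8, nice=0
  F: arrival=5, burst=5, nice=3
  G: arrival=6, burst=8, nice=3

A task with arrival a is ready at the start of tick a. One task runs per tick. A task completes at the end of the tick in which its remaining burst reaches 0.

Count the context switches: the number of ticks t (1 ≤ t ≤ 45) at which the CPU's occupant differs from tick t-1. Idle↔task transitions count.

context switches = 8

t=0: ready={A} → run A
t=1: ready={A,B} → run B
t=2: ready={A,B} → run B
t=3: ready={A,B,C,D} → run C
t=4: ready={A,B,C,D} → run C
t=5: ready={A,B,C,D,F} → run C
t=6: ready={A,B,C,D,F,G} → run C
t=7: ready={A,B,C,D,F,G} → run C
t=8: ready={A,B,C,D,F,G} → run C
t=9: ready={A,B,C,D,F,G} → run C
t=10: ready={A,B,D,F,G} → run B
t=11: ready={A,B,D,F,G} → run B
t=12: ready={A,B,D,F,G} → run B
t=13: ready={A,D,F,G} → run D
t=14: ready={A,D,F,G} → run D
t=15: ready={A,D,F,G} → run D
t=16: ready={A,D,F,G} → run D
t=17: ready={A,D,F,G} → run D
t=18: ready={A,D,F,G} → run D
t=19: ready={A,D,F,G} → run D
t=20: ready={A,D,F,G} → run D
t=21: ready={A,F,G} → run F
t=22: ready={A,F,G} → run F
t=23: ready={A,F,G} → run F
t=24: ready={A,F,G} → run F
t=25: ready={A,F,G} → run F
t=26: ready={A,G} → run G
t=27: ready={A,G} → run G
t=28: ready={A,G} → run G
t=29: ready={A,G} → run G
t=30: ready={A,G} → run G
t=31: ready={A,G} → run G
t=32: ready={A,G} → run G
t=33: ready={A,G} → run G
t=34: ready={A} → run A
t=35: ready={A} → run A
t=36: ready={A} → run A
t=37: ready={A} → run A
t=38: ready={A} → run A
t=39: ready={A} → run A
t=40: (idle)
t=41: (idle)
t=42: (idle)
t=43: (idle)
t=44: (idle)
t=45: (idle)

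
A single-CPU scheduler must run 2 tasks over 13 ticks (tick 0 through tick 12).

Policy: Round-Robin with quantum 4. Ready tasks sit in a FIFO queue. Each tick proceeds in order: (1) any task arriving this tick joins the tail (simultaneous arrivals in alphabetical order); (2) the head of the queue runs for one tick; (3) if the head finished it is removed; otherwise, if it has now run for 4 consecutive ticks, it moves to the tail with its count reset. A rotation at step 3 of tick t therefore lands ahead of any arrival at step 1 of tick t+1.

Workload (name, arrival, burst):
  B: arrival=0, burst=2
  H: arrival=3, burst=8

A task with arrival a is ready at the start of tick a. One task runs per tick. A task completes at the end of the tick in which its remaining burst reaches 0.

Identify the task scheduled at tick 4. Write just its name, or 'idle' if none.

t=0: queue=[B] q_used=0 → run B
t=1: queue=[B] q_used=1 → run B
t=2: (idle)
t=3: queue=[H] q_used=0 → run H
t=4: queue=[H] q_used=1 → run H
t=5: queue=[H] q_used=2 → run H
t=6: queue=[H] q_used=3 → run H
t=7: queue=[H] q_used=0 → run H
t=8: queue=[H] q_used=1 → run H
t=9: queue=[H] q_used=2 → run H
t=10: queue=[H] q_used=3 → run H
t=11: (idle)
t=12: (idle)

running at tick 4 = H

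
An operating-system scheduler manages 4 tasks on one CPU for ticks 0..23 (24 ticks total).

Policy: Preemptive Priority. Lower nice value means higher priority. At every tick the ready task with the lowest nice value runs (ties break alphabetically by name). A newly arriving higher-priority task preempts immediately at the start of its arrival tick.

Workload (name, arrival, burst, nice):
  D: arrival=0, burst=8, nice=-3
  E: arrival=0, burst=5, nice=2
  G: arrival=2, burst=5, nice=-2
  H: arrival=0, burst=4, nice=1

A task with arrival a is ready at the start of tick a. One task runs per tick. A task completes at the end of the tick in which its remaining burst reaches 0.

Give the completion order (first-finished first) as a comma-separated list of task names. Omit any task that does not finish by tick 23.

t=0: ready={D,E,H} → run D
t=1: ready={D,E,H} → run D
t=2: ready={D,E,G,H} → run D
t=3: ready={D,E,G,H} → run D
t=4: ready={D,E,G,H} → run D
t=5: ready={D,E,G,H} → run D
t=6: ready={D,E,G,H} → run D
t=7: ready={D,E,G,H} → run D
t=8: ready={E,G,H} → run G
t=9: ready={E,G,H} → run G
t=10: ready={E,G,H} → run G
t=11: ready={E,G,H} → run G
t=12: ready={E,G,H} → run G
t=13: ready={E,H} → run H
t=14: ready={E,H} → run H
t=15: ready={E,H} → run H
t=16: ready={E,H} → run H
t=17: ready={E} → run E
t=18: ready={E} → run E
t=19: ready={E} → run E
t=20: ready={E} → run E
t=21: ready={E} → run E
t=22: (idle)
t=23: (idle)

completion order = D, G, H, E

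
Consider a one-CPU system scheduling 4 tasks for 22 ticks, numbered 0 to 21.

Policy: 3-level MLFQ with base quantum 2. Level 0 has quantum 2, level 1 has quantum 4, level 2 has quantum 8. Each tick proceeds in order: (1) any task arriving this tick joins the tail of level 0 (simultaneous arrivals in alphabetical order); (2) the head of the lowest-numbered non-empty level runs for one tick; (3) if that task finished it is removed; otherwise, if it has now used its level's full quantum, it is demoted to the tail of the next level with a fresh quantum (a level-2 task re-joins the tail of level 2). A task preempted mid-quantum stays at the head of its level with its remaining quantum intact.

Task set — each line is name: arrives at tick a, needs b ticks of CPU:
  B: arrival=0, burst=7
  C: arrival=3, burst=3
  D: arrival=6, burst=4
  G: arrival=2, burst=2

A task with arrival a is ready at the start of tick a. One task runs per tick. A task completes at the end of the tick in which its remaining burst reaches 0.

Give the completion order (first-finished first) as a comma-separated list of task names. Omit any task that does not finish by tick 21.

t=0: L0/L1/L2 = B/-/- → run B
t=1: L0/L1/L2 = B/-/- → run B
t=2: L0/L1/L2 = G/B/- → run G
t=3: L0/L1/L2 = GC/B/- → run G
t=4: L0/L1/L2 = C/B/- → run C
t=5: L0/L1/L2 = C/B/- → run C
t=6: L0/L1/L2 = D/BC/- → run D
t=7: L0/L1/L2 = D/BC/- → run D
t=8: L0/L1/L2 = -/BCD/- → run B
t=9: L0/L1/L2 = -/BCD/- → run B
t=10: L0/L1/L2 = -/BCD/- → run B
t=11: L0/L1/L2 = -/BCD/- → run B
t=12: L0/L1/L2 = -/CD/B → run C
t=13: L0/L1/L2 = -/D/B → run D
t=14: L0/L1/L2 = -/D/B → run D
t=15: L0/L1/L2 = -/-/B → run B
t=16: (idle)
t=17: (idle)
t=18: (idle)
t=19: (idle)
t=20: (idle)
t=21: (idle)

completion order = G, C, D, B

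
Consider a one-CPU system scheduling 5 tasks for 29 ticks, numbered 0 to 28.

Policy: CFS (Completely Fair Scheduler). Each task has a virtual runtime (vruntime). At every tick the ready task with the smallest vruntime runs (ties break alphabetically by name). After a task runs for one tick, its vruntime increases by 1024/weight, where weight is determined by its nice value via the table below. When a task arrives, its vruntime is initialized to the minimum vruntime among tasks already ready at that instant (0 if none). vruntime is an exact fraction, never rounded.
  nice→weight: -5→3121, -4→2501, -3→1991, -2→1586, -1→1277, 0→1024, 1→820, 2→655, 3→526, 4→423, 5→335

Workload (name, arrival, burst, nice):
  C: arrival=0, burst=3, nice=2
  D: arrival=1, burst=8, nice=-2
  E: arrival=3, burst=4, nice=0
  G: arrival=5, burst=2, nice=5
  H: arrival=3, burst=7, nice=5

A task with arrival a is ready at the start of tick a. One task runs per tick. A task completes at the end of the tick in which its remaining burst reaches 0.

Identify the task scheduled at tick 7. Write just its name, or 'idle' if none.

running at tick 7 = D

t=0: vr[C=0] → run C
t=1: vr[C=1024/655 D=1024/655] → run C
t=2: vr[C=2048/655 D=1024/655] → run D
t=3: vr[C=2048/655 D=1147392/519415 E=1147392/519415 H=1147392/519415] → run D
t=4: vr[C=2048/655 D=1482752/519415 E=1147392/519415 H=1147392/519415] → run E
t=5: vr[C=2048/655 D=1482752/519415 E=1666807/519415 G=1147392/519415 H=1147392/519415] → run G
t=6: vr[C=2048/655 D=1482752/519415 E=1666807/519415 G=183251456/34800805 H=1147392/519415] → run H
t=7: vr[C=2048/655 D=1482752/519415 E=1666807/519415 G=183251456/34800805 H=183251456/34800805] → run D
t=8: vr[C=2048/655 D=1818112/519415 E=1666807/519415 G=183251456/34800805 H=183251456/34800805] → run C
t=9: vr[D=1818112/519415 E=1666807/519415 G=183251456/34800805 H=183251456/34800805] → run E
t=10: vr[D=1818112/519415 E=2186222/519415 G=183251456/34800805 H=183251456/34800805] → run D
t=11: vr[D=2153472/519415 E=2186222/519415 G=183251456/34800805 H=183251456/34800805] → run D
t=12: vr[D=2488832/519415 E=2186222/519415 G=183251456/34800805 H=183251456/34800805] → run E
t=13: vr[D=2488832/519415 E=2705637/519415 G=183251456/34800805 H=183251456/34800805] → run D
t=14: vr[D=2824192/519415 E=2705637/519415 G=183251456/34800805 H=183251456/34800805] → run E
t=15: vr[D=2824192/519415 G=183251456/34800805 H=183251456/34800805] → run G
t=16: vr[D=2824192/519415 H=183251456/34800805] → run H
t=17: vr[D=2824192/519415 H=289627648/34800805] → run D
t=18: vr[D=3159552/519415 H=289627648/34800805] → run D
t=19: vr[H=289627648/34800805] → run H
t=20: vr[H=79200768/6960161] → run H
t=21: vr[H=502380032/34800805] → run H
t=22: vr[H=608756224/34800805] → run H
t=23: vr[H=715132416/34800805] → run H
t=24: (idle)
t=25: (idle)
t=26: (idle)
t=27: (idle)
t=28: (idle)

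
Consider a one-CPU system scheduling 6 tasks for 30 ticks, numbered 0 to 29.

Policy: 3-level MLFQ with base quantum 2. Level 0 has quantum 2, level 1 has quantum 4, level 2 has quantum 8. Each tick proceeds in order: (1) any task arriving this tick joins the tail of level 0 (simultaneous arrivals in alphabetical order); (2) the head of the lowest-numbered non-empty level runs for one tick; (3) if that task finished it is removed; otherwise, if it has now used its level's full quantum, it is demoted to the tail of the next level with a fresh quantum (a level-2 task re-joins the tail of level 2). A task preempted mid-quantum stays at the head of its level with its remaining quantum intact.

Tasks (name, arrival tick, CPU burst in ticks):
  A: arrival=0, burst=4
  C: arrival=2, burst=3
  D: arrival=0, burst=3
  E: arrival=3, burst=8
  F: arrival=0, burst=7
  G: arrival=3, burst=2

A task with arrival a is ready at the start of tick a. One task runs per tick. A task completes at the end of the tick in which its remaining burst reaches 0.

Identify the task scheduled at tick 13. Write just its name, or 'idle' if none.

t=0: L0/L1/L2 = ADF/-/- → run A
t=1: L0/L1/L2 = ADF/-/- → run A
t=2: L0/L1/L2 = DFC/A/- → run D
t=3: L0/L1/L2 = DFCEG/A/- → run D
t=4: L0/L1/L2 = FCEG/AD/- → run F
t=5: L0/L1/L2 = FCEG/AD/- → run F
t=6: L0/L1/L2 = CEG/ADF/- → run C
t=7: L0/L1/L2 = CEG/ADF/- → run C
t=8: L0/L1/L2 = EG/ADFC/- → run E
t=9: L0/L1/L2 = EG/ADFC/- → run E
t=10: L0/L1/L2 = G/ADFCE/- → run G
t=11: L0/L1/L2 = G/ADFCE/- → run G
t=12: L0/L1/L2 = -/ADFCE/- → run A
t=13: L0/L1/L2 = -/ADFCE/- → run A
t=14: L0/L1/L2 = -/DFCE/- → run D
t=15: L0/L1/L2 = -/FCE/- → run F
t=16: L0/L1/L2 = -/FCE/- → run F
t=17: L0/L1/L2 = -/FCE/- → run F
t=18: L0/L1/L2 = -/FCE/- → run F
t=19: L0/L1/L2 = -/CE/F → run C
t=20: L0/L1/L2 = -/E/F → run E
t=21: L0/L1/L2 = -/E/F → run E
t=22: L0/L1/L2 = -/E/F → run E
t=23: L0/L1/L2 = -/E/F → run E
t=24: L0/L1/L2 = -/-/FE → run F
t=25: L0/L1/L2 = -/-/E → run E
t=26: L0/L1/L2 = -/-/E → run E
t=27: (idle)
t=28: (idle)
t=29: (idle)

running at tick 13 = A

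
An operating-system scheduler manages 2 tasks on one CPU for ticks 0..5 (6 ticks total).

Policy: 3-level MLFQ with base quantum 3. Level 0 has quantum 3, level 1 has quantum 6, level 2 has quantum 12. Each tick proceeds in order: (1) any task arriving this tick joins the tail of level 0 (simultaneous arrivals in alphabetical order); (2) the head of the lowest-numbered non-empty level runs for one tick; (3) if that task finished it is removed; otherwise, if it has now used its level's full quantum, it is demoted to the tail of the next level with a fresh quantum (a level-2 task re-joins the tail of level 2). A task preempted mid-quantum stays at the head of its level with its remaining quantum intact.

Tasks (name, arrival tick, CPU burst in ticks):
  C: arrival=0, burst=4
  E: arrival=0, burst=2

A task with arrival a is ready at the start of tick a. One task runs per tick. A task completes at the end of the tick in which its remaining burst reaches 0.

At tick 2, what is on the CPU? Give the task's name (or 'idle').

t=0: L0/L1/L2 = CE/-/- → run C
t=1: L0/L1/L2 = CE/-/- → run C
t=2: L0/L1/L2 = CE/-/- → run C
t=3: L0/L1/L2 = E/C/- → run E
t=4: L0/L1/L2 = E/C/- → run E
t=5: L0/L1/L2 = -/C/- → run C

running at tick 2 = C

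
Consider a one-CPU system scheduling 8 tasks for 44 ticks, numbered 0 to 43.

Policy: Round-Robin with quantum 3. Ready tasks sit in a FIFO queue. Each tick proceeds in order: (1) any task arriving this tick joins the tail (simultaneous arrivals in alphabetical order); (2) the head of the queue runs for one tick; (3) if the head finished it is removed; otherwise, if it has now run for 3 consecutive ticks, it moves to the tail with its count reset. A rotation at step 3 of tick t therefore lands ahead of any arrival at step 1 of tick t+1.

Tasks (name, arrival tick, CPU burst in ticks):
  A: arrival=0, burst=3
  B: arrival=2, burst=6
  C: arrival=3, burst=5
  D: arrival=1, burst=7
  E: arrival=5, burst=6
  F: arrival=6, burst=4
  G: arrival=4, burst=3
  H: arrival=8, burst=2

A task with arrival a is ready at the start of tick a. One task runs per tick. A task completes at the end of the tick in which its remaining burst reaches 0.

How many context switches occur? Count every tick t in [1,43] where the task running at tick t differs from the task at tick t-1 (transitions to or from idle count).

t=0: queue=[A] q_used=0 → run A
t=1: queue=[A,D] q_used=1 → run A
t=2: queue=[A,D,B] q_used=2 → run A
t=3: queue=[D,B,C] q_used=0 → run D
t=4: queue=[D,B,C,G] q_used=1 → run D
t=5: queue=[D,B,C,G,E] q_used=2 → run D
t=6: queue=[B,C,G,E,D,F] q_used=0 → run B
t=7: queue=[B,C,G,E,D,F] q_used=1 → run B
t=8: queue=[B,C,G,E,D,F,H] q_used=2 → run B
t=9: queue=[C,G,E,D,F,H,B] q_used=0 → run C
t=10: queue=[C,G,E,D,F,H,B] q_used=1 → run C
t=11: queue=[C,G,E,D,F,H,B] q_used=2 → run C
t=12: queue=[G,E,D,F,H,B,C] q_used=0 → run G
t=13: queue=[G,E,D,F,H,B,C] q_used=1 → run G
t=14: queue=[G,E,D,F,H,B,C] q_used=2 → run G
t=15: queue=[E,D,F,H,B,C] q_used=0 → run E
t=16: queue=[E,D,F,H,B,C] q_used=1 → run E
t=17: queue=[E,D,F,H,B,C] q_used=2 → run E
t=18: queue=[D,F,H,B,C,E] q_used=0 → run D
t=19: queue=[D,F,H,B,C,E] q_used=1 → run D
t=20: queue=[D,F,H,B,C,E] q_used=2 → run D
t=21: queue=[F,H,B,C,E,D] q_used=0 → run F
t=22: queue=[F,H,B,C,E,D] q_used=1 → run F
t=23: queue=[F,H,B,C,E,D] q_used=2 → run F
t=24: queue=[H,B,C,E,D,F] q_used=0 → run H
t=25: queue=[H,B,C,E,D,F] q_used=1 → run H
t=26: queue=[B,C,E,D,F] q_used=0 → run B
t=27: queue=[B,C,E,D,F] q_used=1 → run B
t=28: queue=[B,C,E,D,F] q_used=2 → run B
t=29: queue=[C,E,D,F] q_used=0 → run C
t=30: queue=[C,E,D,F] q_used=1 → run C
t=31: queue=[E,D,F] q_used=0 → run E
t=32: queue=[E,D,F] q_used=1 → run E
t=33: queue=[E,D,F] q_used=2 → run E
t=34: queue=[D,F] q_used=0 → run D
t=35: queue=[F] q_used=0 → run F
t=36: (idle)
t=37: (idle)
t=38: (idle)
t=39: (idle)
t=40: (idle)
t=41: (idle)
t=42: (idle)
t=43: (idle)

context switches = 14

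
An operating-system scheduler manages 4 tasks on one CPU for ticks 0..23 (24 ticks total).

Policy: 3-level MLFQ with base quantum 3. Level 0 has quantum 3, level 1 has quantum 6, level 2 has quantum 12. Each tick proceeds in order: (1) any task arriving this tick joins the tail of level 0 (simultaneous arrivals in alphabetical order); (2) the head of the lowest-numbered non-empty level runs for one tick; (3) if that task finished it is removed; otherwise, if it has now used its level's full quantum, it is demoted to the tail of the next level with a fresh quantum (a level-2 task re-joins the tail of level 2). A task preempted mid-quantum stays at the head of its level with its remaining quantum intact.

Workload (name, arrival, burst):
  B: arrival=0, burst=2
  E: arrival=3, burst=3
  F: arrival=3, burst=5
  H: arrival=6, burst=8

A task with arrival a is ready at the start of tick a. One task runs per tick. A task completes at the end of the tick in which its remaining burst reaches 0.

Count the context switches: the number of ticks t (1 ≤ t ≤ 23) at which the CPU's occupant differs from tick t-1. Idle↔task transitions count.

context switches = 7

t=0: L0/L1/L2 = B/-/- → run B
t=1: L0/L1/L2 = B/-/- → run B
t=2: (idle)
t=3: L0/L1/L2 = EF/-/- → run E
t=4: L0/L1/L2 = EF/-/- → run E
t=5: L0/L1/L2 = EF/-/- → run E
t=6: L0/L1/L2 = FH/-/- → run F
t=7: L0/L1/L2 = FH/-/- → run F
t=8: L0/L1/L2 = FH/-/- → run F
t=9: L0/L1/L2 = H/F/- → run H
t=10: L0/L1/L2 = H/F/- → run H
t=11: L0/L1/L2 = H/F/- → run H
t=12: L0/L1/L2 = -/FH/- → run F
t=13: L0/L1/L2 = -/FH/- → run F
t=14: L0/L1/L2 = -/H/- → run H
t=15: L0/L1/L2 = -/H/- → run H
t=16: L0/L1/L2 = -/H/- → run H
t=17: L0/L1/L2 = -/H/- → run H
t=18: L0/L1/L2 = -/H/- → run H
t=19: (idle)
t=20: (idle)
t=21: (idle)
t=22: (idle)
t=23: (idle)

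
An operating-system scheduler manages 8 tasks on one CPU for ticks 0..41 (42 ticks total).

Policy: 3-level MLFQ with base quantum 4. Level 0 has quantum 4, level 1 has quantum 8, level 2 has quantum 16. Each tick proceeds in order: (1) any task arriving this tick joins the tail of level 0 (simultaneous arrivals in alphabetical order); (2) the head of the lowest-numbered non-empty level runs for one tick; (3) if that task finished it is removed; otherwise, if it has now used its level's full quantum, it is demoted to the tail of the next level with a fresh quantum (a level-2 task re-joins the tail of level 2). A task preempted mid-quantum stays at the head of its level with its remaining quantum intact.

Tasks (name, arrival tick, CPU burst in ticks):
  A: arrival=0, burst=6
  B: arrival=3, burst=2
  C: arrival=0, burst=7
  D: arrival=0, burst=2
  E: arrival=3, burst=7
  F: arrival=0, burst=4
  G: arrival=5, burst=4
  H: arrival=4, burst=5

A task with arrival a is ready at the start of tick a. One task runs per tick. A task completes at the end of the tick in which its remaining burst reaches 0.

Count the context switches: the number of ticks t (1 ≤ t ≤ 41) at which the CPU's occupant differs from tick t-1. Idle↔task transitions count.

context switches = 12

t=0: L0/L1/L2 = ACDF/-/- → run A
t=1: L0/L1/L2 = ACDF/-/- → run A
t=2: L0/L1/L2 = ACDF/-/- → run A
t=3: L0/L1/L2 = ACDFBE/-/- → run A
t=4: L0/L1/L2 = CDFBEH/A/- → run C
t=5: L0/L1/L2 = CDFBEHG/A/- → run C
t=6: L0/L1/L2 = CDFBEHG/A/- → run C
t=7: L0/L1/L2 = CDFBEHG/A/- → run C
t=8: L0/L1/L2 = DFBEHG/AC/- → run D
t=9: L0/L1/L2 = DFBEHG/AC/- → run D
t=10: L0/L1/L2 = FBEHG/AC/- → run F
t=11: L0/L1/L2 = FBEHG/AC/- → run F
t=12: L0/L1/L2 = FBEHG/AC/- → run F
t=13: L0/L1/L2 = FBEHG/AC/- → run F
t=14: L0/L1/L2 = BEHG/AC/- → run B
t=15: L0/L1/L2 = BEHG/AC/- → run B
t=16: L0/L1/L2 = EHG/AC/- → run E
t=17: L0/L1/L2 = EHG/AC/- → run E
t=18: L0/L1/L2 = EHG/AC/- → run E
t=19: L0/L1/L2 = EHG/AC/- → run E
t=20: L0/L1/L2 = HG/ACE/- → run H
t=21: L0/L1/L2 = HG/ACE/- → run H
t=22: L0/L1/L2 = HG/ACE/- → run H
t=23: L0/L1/L2 = HG/ACE/- → run H
t=24: L0/L1/L2 = G/ACEH/- → run G
t=25: L0/L1/L2 = G/ACEH/- → run G
t=26: L0/L1/L2 = G/ACEH/- → run G
t=27: L0/L1/L2 = G/ACEH/- → run G
t=28: L0/L1/L2 = -/ACEH/- → run A
t=29: L0/L1/L2 = -/ACEH/- → run A
t=30: L0/L1/L2 = -/CEH/- → run C
t=31: L0/L1/L2 = -/CEH/- → run C
t=32: L0/L1/L2 = -/CEH/- → run C
t=33: L0/L1/L2 = -/EH/- → run E
t=34: L0/L1/L2 = -/EH/- → run E
t=35: L0/L1/L2 = -/EH/- → run E
t=36: L0/L1/L2 = -/H/- → run H
t=37: (idle)
t=38: (idle)
t=39: (idle)
t=40: (idle)
t=41: (idle)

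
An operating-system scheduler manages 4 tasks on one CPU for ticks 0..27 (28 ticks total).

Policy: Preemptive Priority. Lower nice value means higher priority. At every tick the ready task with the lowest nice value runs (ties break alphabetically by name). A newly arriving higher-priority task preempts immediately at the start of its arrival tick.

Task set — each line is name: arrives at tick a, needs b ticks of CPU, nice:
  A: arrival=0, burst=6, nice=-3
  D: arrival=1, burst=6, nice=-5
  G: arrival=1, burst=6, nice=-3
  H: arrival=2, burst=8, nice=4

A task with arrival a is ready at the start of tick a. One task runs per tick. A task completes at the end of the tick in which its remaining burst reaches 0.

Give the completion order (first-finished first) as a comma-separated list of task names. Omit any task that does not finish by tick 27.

t=0: ready={A} → run A
t=1: ready={A,D,G} → run D
t=2: ready={A,D,G,H} → run D
t=3: ready={A,D,G,H} → run D
t=4: ready={A,D,G,H} → run D
t=5: ready={A,D,G,H} → run D
t=6: ready={A,D,G,H} → run D
t=7: ready={A,G,H} → run A
t=8: ready={A,G,H} → run A
t=9: ready={A,G,H} → run A
t=10: ready={A,G,H} → run A
t=11: ready={A,G,H} → run A
t=12: ready={G,H} → run G
t=13: ready={G,H} → run G
t=14: ready={G,H} → run G
t=15: ready={G,H} → run G
t=16: ready={G,H} → run G
t=17: ready={G,H} → run G
t=18: ready={H} → run H
t=19: ready={H} → run H
t=20: ready={H} → run H
t=21: ready={H} → run H
t=22: ready={H} → run H
t=23: ready={H} → run H
t=24: ready={H} → run H
t=25: ready={H} → run H
t=26: (idle)
t=27: (idle)

completion order = D, A, G, H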